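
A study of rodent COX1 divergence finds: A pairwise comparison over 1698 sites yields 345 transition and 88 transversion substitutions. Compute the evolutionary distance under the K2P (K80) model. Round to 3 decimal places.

0.334

P = 345/1698 ≈ 0.20318 and Q = 88/1698 ≈ 0.051826.
Under the Kimura two-parameter model, d = −½ ln(1 − 2P − Q) − ¼ ln(1 − 2Q).
1 − 2P − Q = 0.541814, giving −½ ln(0.541814) = 0.306416.
1 − 2Q = 0.896348, giving −¼ ln(0.896348) = 0.027357.
d = 0.306416 + 0.027357 = 0.333773.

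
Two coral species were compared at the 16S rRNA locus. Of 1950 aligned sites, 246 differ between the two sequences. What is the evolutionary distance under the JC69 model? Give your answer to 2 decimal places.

p = 246/1950 ≈ 0.126154.
d = −(3/4) ln(1 − 4p/3) = −0.75 ln(1 − 0.168205) = −0.75 ln(0.831795)
  = −0.75 × (-0.184169) = 0.138127 substitutions/site.

0.14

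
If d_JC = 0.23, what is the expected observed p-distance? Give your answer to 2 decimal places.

0.20

p = (3/4)(1 − e^(−4d/3)) = 0.75 × (1 − e^(-0.306667)) = 0.75 × (1 − 0.735896) = 0.198078.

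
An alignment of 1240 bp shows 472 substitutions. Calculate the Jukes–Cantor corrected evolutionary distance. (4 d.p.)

p = 472/1240 ≈ 0.380645.
d = −(3/4) ln(1 − 4p/3) = −0.75 ln(1 − 0.507527) = −0.75 ln(0.492473)
  = −0.75 × (-0.708316) = 0.531237 substitutions/site.

0.5312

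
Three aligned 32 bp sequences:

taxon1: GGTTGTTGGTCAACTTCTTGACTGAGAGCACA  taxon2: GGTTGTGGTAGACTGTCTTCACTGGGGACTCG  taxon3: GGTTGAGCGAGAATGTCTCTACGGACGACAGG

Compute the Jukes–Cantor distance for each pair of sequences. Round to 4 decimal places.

taxon1–taxon2: 13/32 sites differ → p = 0.40625, d = −0.75 ln(1 − 0.541667) = 0.585119 ≈ 0.5851.
taxon1–taxon3: 15/32 sites differ → p = 0.46875, d = −0.75 ln(1 − 0.625) = 0.735622 ≈ 0.7356.
taxon2–taxon3: 11/32 sites differ → p = 0.34375, d = −0.75 ln(1 − 0.458333) = 0.459828 ≈ 0.4598.

d(taxon1,taxon2) = 0.5851, d(taxon1,taxon3) = 0.7356, d(taxon2,taxon3) = 0.4598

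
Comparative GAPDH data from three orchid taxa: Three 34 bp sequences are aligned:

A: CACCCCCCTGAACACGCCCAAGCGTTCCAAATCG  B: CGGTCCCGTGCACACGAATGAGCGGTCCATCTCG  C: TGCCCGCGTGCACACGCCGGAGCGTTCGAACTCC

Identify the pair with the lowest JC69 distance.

A–B: 12/34 differ, p = 0.353, d = 0.477.
A–C: 10/34 differ, p = 0.294, d = 0.373.
B–C: 11/34 differ, p = 0.324, d = 0.423.
The smallest distance is between A and C.

A and C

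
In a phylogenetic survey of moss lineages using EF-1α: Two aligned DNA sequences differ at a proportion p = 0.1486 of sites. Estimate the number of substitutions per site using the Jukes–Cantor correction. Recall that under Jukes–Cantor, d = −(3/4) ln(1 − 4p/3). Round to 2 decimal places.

d = −(3/4) ln(1 − 4p/3) = −0.75 ln(1 − 0.198133) = −0.75 ln(0.801867)
  = −0.75 × (-0.220813) = 0.165610 substitutions/site.

0.17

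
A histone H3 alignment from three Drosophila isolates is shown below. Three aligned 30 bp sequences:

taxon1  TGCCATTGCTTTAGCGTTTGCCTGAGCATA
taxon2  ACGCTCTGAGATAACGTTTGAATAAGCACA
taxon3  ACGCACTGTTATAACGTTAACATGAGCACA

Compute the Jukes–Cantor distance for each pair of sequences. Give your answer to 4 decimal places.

d(taxon1,taxon2) = 0.6467, d(taxon1,taxon3) = 0.5034, d(taxon2,taxon3) = 0.2795

taxon1–taxon2: 13/30 sites differ → p ≈ 0.433333, d = −0.75 ln(1 − 0.577777) = 0.646666 ≈ 0.6467.
taxon1–taxon3: 11/30 sites differ → p ≈ 0.366667, d = −0.75 ln(1 − 0.488889) = 0.503376 ≈ 0.5034.
taxon2–taxon3: 7/30 sites differ → p ≈ 0.233333, d = −0.75 ln(1 − 0.311111) = 0.279506 ≈ 0.2795.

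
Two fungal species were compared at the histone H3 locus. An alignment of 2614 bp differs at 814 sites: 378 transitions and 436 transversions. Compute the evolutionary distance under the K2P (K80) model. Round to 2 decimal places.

0.41

P = 378/2614 ≈ 0.144606 and Q = 436/2614 ≈ 0.166794.
Under the Kimura two-parameter model, d = −½ ln(1 − 2P − Q) − ¼ ln(1 − 2Q).
1 − 2P − Q = 0.543994, giving −½ ln(0.543994) = 0.304409.
1 − 2Q = 0.666412, giving −¼ ln(0.666412) = 0.101462.
d = 0.304409 + 0.101462 = 0.405871.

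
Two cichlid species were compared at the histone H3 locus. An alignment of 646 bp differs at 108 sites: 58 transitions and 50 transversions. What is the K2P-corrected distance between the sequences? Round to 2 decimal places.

0.19

P = 58/646 ≈ 0.089783 and Q = 50/646 ≈ 0.077399.
Under the Kimura two-parameter model, d = −½ ln(1 − 2P − Q) − ¼ ln(1 − 2Q).
1 − 2P − Q = 0.743035, giving −½ ln(0.743035) = 0.148506.
1 − 2Q = 0.845202, giving −¼ ln(0.845202) = 0.042045.
d = 0.148506 + 0.042045 = 0.190551.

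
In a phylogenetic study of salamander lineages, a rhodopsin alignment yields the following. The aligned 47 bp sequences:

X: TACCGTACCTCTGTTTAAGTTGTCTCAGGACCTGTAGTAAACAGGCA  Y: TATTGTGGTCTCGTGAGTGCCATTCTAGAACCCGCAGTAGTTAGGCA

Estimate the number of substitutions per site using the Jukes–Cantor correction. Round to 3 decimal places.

0.857

The sequences differ at 24 of 47 sites, so p = 24/47 ≈ 0.510638.
d = −(3/4) ln(1 − 4p/3) = −0.75 ln(1 − 0.680851) = −0.75 ln(0.319149)
  = −0.75 × (-1.142097) = 0.856573 substitutions/site.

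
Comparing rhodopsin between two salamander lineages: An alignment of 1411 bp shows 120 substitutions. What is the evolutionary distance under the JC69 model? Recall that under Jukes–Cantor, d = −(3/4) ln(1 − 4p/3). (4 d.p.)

0.0903

p = 120/1411 ≈ 0.085046.
d = −(3/4) ln(1 − 4p/3) = −0.75 ln(1 − 0.113395) = −0.75 ln(0.886605)
  = −0.75 × (-0.120356) = 0.090267 substitutions/site.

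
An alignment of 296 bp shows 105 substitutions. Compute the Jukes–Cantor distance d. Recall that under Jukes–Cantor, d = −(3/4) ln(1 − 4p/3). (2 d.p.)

p = 105/296 ≈ 0.35473.
d = −(3/4) ln(1 − 4p/3) = −0.75 ln(1 − 0.472973) = −0.75 ln(0.527027)
  = −0.75 × (-0.640503) = 0.480377 substitutions/site.

0.48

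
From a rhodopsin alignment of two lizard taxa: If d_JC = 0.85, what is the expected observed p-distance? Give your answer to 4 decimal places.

0.5085

p = (3/4)(1 − e^(−4d/3)) = 0.75 × (1 − e^(-1.133333)) = 0.75 × (1 − 0.321958) = 0.508532.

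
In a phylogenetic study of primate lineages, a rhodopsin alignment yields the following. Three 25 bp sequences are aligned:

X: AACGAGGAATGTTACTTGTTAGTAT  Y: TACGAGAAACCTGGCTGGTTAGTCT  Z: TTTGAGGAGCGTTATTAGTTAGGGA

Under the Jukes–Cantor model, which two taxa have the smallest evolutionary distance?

X–Y: 8/25 differ, p = 0.320, d = 0.417.
X–Z: 10/25 differ, p = 0.400, d = 0.572.
Y–Z: 12/25 differ, p = 0.480, d = 0.766.
The smallest distance is between X and Y.

X and Y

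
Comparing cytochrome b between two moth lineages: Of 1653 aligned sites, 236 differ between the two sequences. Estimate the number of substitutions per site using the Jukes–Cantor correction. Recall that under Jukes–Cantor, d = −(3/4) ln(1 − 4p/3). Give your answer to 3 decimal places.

0.158

p = 236/1653 ≈ 0.142771.
d = −(3/4) ln(1 − 4p/3) = −0.75 ln(1 − 0.190361) = −0.75 ln(0.809639)
  = −0.75 × (-0.211167) = 0.158375 substitutions/site.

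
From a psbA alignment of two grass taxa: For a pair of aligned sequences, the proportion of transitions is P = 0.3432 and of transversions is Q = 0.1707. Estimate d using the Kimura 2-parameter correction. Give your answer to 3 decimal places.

Under the Kimura two-parameter model, d = −½ ln(1 − 2P − Q) − ¼ ln(1 − 2Q).
1 − 2P − Q = 0.1429, giving −½ ln(0.1429) = 0.972805.
1 − 2Q = 0.6586, giving −¼ ln(0.6586) = 0.104410.
d = 0.972805 + 0.104410 = 1.077215.

1.077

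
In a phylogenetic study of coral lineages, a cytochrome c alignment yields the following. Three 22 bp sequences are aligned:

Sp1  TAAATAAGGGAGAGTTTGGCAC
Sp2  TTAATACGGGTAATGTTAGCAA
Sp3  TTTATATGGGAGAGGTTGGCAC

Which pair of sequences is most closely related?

Sp1–Sp2: 8/22 differ, p = 0.364, d = 0.497.
Sp1–Sp3: 4/22 differ, p = 0.182, d = 0.208.
Sp2–Sp3: 7/22 differ, p = 0.318, d = 0.414.
The smallest distance is between Sp1 and Sp3.

Sp1 and Sp3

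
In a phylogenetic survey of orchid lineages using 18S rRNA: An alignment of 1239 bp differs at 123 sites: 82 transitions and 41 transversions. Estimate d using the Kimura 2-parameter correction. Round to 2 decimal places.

0.11

P = 82/1239 ≈ 0.066182 and Q = 41/1239 ≈ 0.033091.
Under the Kimura two-parameter model, d = −½ ln(1 − 2P − Q) − ¼ ln(1 − 2Q).
1 − 2P − Q = 0.834545, giving −½ ln(0.834545) = 0.090434.
1 − 2Q = 0.933818, giving −¼ ln(0.933818) = 0.017118.
d = 0.090434 + 0.017118 = 0.107552.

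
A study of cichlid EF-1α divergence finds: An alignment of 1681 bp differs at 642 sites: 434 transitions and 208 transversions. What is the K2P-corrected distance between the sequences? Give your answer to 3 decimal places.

P = 434/1681 ≈ 0.25818 and Q = 208/1681 ≈ 0.123736.
Under the Kimura two-parameter model, d = −½ ln(1 − 2P − Q) − ¼ ln(1 − 2Q).
1 − 2P − Q = 0.359904, giving −½ ln(0.359904) = 0.510959.
1 − 2Q = 0.752528, giving −¼ ln(0.752528) = 0.071079.
d = 0.510959 + 0.071079 = 0.582038.

0.582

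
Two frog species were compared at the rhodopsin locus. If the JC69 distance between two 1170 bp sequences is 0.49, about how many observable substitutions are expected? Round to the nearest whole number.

Invert JC69: p = (3/4)(1 − e^(−4d/3)) = 0.75 × (1 − e^(-0.653333)) = 0.75 × (1 − 0.520309) = 0.359768.
Expected differing sites = pL ≈ 0.359768 × 1170 = 420.92856 ≈ 421.

421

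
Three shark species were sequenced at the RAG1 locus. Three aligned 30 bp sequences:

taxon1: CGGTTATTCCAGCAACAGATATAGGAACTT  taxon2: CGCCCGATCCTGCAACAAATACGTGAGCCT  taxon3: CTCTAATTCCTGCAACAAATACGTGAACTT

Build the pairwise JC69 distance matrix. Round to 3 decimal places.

d(taxon1,taxon2) = 0.572, d(taxon1,taxon3) = 0.330, d(taxon2,taxon3) = 0.280

taxon1–taxon2: 12/30 sites differ → p = 0.4, d = −0.75 ln(1 − 0.533333) = 0.571605 ≈ 0.572.
taxon1–taxon3: 8/30 sites differ → p ≈ 0.266667, d = −0.75 ln(1 − 0.355556) = 0.329526 ≈ 0.330.
taxon2–taxon3: 7/30 sites differ → p ≈ 0.233333, d = −0.75 ln(1 − 0.311111) = 0.279506 ≈ 0.280.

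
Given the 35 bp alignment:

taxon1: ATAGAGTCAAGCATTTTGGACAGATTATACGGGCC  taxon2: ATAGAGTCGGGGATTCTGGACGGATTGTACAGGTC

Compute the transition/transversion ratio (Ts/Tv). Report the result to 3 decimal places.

Transitions are A↔G and C↔T; transversions are all other mismatches.
Transitions: 7. Transversions: 1.
R = 7/1 = 7.000.

7.000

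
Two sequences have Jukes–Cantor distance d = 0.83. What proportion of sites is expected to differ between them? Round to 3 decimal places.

p = (3/4)(1 − e^(−4d/3)) = 0.75 × (1 − e^(-1.106667)) = 0.75 × (1 − 0.330659) = 0.502006.

0.502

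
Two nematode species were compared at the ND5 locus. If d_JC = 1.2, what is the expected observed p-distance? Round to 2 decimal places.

p = (3/4)(1 − e^(−4d/3)) = 0.75 × (1 − e^(-1.6)) = 0.75 × (1 − 0.201897) = 0.598577.

0.60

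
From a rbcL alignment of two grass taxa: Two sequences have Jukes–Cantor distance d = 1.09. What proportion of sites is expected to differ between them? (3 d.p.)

p = (3/4)(1 − e^(−4d/3)) = 0.75 × (1 − e^(-1.453333)) = 0.75 × (1 − 0.233790) = 0.574658.

0.575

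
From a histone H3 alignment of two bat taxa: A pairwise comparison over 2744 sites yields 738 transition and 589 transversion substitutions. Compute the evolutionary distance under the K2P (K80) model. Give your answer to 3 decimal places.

0.838

P = 738/2744 ≈ 0.26895 and Q = 589/2744 ≈ 0.21465.
Under the Kimura two-parameter model, d = −½ ln(1 − 2P − Q) − ¼ ln(1 − 2Q).
1 − 2P − Q = 0.24745, giving −½ ln(0.24745) = 0.698273.
1 − 2Q = 0.5707, giving −¼ ln(0.5707) = 0.140223.
d = 0.698273 + 0.140223 = 0.838496.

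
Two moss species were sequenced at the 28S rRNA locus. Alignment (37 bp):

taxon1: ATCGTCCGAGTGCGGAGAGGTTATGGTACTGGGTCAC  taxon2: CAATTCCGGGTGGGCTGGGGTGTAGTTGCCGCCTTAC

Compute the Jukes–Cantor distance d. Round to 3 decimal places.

The sequences differ at 18 of 37 sites, so p = 18/37 ≈ 0.486486.
d = −(3/4) ln(1 − 4p/3) = −0.75 ln(1 − 0.648648) = −0.75 ln(0.351352)
  = −0.75 × (-1.045967) = 0.784475 substitutions/site.

0.784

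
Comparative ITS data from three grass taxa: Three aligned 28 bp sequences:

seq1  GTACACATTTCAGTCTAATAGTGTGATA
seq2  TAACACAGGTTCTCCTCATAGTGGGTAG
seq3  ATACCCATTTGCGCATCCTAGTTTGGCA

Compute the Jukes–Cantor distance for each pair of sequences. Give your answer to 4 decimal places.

d(seq1,seq2) = 0.7238, d(seq1,seq3) = 0.5565, d(seq2,seq3) = 0.8240

seq1–seq2: 13/28 sites differ → p ≈ 0.464286, d = −0.75 ln(1 − 0.619048) = 0.723811 ≈ 0.7238.
seq1–seq3: 11/28 sites differ → p ≈ 0.392857, d = −0.75 ln(1 − 0.523809) = 0.556452 ≈ 0.5565.
seq2–seq3: 14/28 sites differ → p = 0.5, d = −0.75 ln(1 − 0.666667) = 0.823960 ≈ 0.8240.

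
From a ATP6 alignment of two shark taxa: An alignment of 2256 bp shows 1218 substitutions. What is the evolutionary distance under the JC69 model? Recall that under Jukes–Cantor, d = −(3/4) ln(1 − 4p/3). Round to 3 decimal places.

p = 1218/2256 ≈ 0.539894.
d = −(3/4) ln(1 − 4p/3) = −0.75 ln(1 − 0.719859) = −0.75 ln(0.280141)
  = −0.75 × (-1.272462) = 0.954347 substitutions/site.

0.954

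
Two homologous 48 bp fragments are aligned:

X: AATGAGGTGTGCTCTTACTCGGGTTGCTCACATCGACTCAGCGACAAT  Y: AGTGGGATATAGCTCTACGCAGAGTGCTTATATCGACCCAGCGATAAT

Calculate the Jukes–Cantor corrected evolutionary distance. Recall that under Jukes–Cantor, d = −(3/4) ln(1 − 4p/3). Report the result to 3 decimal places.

The sequences differ at 17 of 48 sites, so p = 17/48 ≈ 0.354167.
d = −(3/4) ln(1 − 4p/3) = −0.75 ln(1 − 0.472223) = −0.75 ln(0.527777)
  = −0.75 × (-0.639081) = 0.479311 substitutions/site.

0.479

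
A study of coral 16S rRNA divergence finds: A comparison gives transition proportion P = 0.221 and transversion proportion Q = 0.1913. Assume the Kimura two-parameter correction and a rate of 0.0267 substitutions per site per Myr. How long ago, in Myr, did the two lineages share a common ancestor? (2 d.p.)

Under the Kimura two-parameter model, d = −½ ln(1 − 2P − Q) − ¼ ln(1 − 2Q).
1 − 2P − Q = 0.3667, giving −½ ln(0.3667) = 0.501606.
1 − 2Q = 0.6174, giving −¼ ln(0.6174) = 0.120560.
d = 0.501606 + 0.120560 = 0.622166.
Under a molecular clock d = 2μt, so t = d/(2μ) = 0.622166 / (2 × 0.0267) = 11.65 Myr.

11.65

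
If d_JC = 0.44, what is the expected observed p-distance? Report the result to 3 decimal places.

p = (3/4)(1 − e^(−4d/3)) = 0.75 × (1 − e^(-0.586667)) = 0.75 × (1 − 0.556178) = 0.332867.

0.333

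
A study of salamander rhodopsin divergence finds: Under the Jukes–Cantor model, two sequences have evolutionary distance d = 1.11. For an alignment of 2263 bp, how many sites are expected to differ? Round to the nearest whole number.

Invert JC69: p = (3/4)(1 − e^(−4d/3)) = 0.75 × (1 − e^(-1.48)) = 0.75 × (1 − 0.227638) = 0.579272.
Expected differing sites = pL ≈ 0.579272 × 2263 = 1310.892536 ≈ 1311.

1311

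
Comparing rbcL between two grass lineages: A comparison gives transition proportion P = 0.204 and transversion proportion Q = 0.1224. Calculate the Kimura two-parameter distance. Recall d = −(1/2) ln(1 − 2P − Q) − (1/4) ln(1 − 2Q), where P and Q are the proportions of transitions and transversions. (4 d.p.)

Under the Kimura two-parameter model, d = −½ ln(1 − 2P − Q) − ¼ ln(1 − 2Q).
1 − 2P − Q = 0.4696, giving −½ ln(0.4696) = 0.377937.
1 − 2Q = 0.7552, giving −¼ ln(0.7552) = 0.070193.
d = 0.377937 + 0.070193 = 0.448130.

0.4481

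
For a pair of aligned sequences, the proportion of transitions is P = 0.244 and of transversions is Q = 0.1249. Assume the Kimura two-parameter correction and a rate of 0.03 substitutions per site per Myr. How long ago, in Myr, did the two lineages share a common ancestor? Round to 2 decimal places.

9.11

Under the Kimura two-parameter model, d = −½ ln(1 − 2P − Q) − ¼ ln(1 − 2Q).
1 − 2P − Q = 0.3871, giving −½ ln(0.3871) = 0.474536.
1 − 2Q = 0.7502, giving −¼ ln(0.7502) = 0.071854.
d = 0.474536 + 0.071854 = 0.546390.
Under a molecular clock d = 2μt, so t = d/(2μ) = 0.546390 / (2 × 0.03) = 9.11 Myr.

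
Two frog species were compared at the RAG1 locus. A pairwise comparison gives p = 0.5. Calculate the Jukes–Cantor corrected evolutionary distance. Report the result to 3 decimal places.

d = −(3/4) ln(1 − 4p/3) = −0.75 ln(1 − 0.666667) = −0.75 ln(0.333333)
  = −0.75 × (-1.098613) = 0.823960 substitutions/site.

0.824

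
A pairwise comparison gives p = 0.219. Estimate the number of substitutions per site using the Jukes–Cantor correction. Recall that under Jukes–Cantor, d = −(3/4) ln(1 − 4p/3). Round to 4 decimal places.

0.2590

d = −(3/4) ln(1 − 4p/3) = −0.75 ln(1 − 0.292) = −0.75 ln(0.708)
  = −0.75 × (-0.345311) = 0.258983 substitutions/site.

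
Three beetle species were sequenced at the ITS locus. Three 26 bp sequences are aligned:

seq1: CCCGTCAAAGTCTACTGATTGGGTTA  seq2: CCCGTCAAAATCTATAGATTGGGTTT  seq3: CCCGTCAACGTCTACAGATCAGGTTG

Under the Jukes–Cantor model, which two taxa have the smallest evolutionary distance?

seq1 and seq2

seq1–seq2: 4/26 differ, p = 0.154, d = 0.172.
seq1–seq3: 5/26 differ, p = 0.192, d = 0.222.
seq2–seq3: 6/26 differ, p = 0.231, d = 0.276.
The smallest distance is between seq1 and seq2.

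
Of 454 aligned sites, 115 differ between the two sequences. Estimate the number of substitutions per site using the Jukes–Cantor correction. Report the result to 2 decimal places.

p = 115/454 ≈ 0.253304.
d = −(3/4) ln(1 − 4p/3) = −0.75 ln(1 − 0.337739) = −0.75 ln(0.662261)
  = −0.75 × (-0.412096) = 0.309072 substitutions/site.

0.31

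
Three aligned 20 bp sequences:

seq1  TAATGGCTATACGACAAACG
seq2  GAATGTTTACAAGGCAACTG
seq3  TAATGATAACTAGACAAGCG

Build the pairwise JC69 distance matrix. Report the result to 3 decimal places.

seq1–seq2: 8/20 sites differ → p = 0.4, d = −0.75 ln(1 − 0.533333) = 0.571605 ≈ 0.572.
seq1–seq3: 7/20 sites differ → p = 0.35, d = −0.75 ln(1 − 0.466667) = 0.471457 ≈ 0.471.
seq2–seq3: 7/20 sites differ → p = 0.35, d = −0.75 ln(1 − 0.466667) = 0.471457 ≈ 0.471.

d(seq1,seq2) = 0.572, d(seq1,seq3) = 0.471, d(seq2,seq3) = 0.471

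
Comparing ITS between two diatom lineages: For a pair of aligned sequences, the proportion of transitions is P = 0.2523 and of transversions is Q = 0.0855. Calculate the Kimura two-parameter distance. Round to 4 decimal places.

0.4928

Under the Kimura two-parameter model, d = −½ ln(1 − 2P − Q) − ¼ ln(1 − 2Q).
1 − 2P − Q = 0.4099, giving −½ ln(0.4099) = 0.445921.
1 − 2Q = 0.829, giving −¼ ln(0.829) = 0.046884.
d = 0.445921 + 0.046884 = 0.492805.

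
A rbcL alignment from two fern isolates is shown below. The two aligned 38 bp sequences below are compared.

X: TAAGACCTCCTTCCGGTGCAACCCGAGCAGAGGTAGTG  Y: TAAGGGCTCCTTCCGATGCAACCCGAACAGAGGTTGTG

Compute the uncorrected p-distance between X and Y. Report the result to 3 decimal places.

The sequences differ at 5 of 38 positions (sites 5, 6, 16, 27, 35).
p = 5/38 = 0.131578… ≈ 0.132 (to 3 d.p.).

0.132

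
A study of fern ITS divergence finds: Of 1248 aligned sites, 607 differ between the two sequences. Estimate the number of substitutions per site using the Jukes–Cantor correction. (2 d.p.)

p = 607/1248 ≈ 0.486378.
d = −(3/4) ln(1 − 4p/3) = −0.75 ln(1 − 0.648504) = −0.75 ln(0.351496)
  = −0.75 × (-1.045557) = 0.784168 substitutions/site.

0.78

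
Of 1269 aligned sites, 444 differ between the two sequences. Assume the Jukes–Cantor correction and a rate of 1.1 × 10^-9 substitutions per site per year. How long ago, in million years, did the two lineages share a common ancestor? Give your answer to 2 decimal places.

p = 444/1269 ≈ 0.349882.
d = −(3/4) ln(1 − 4p/3) = −0.75 ln(1 − 0.466509) = −0.75 ln(0.533491)
  = −0.75 × (-0.628313) = 0.471235 substitutions/site.
Under a molecular clock d = 2μt, so t = d/(2μ) = 0.471235 / (2 × 1.1 × 10^-9) = 214.20 million years.

214.20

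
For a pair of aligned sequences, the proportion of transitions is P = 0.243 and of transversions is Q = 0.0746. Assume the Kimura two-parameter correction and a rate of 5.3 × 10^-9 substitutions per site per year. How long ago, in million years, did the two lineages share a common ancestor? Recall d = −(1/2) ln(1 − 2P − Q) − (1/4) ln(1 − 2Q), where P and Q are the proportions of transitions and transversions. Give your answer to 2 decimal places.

Under the Kimura two-parameter model, d = −½ ln(1 − 2P − Q) − ¼ ln(1 − 2Q).
1 − 2P − Q = 0.4394, giving −½ ln(0.4394) = 0.411173.
1 − 2Q = 0.8508, giving −¼ ln(0.8508) = 0.040395.
d = 0.411173 + 0.040395 = 0.451568.
Under a molecular clock d = 2μt, so t = d/(2μ) = 0.451568 / (2 × 5.3 × 10^-9) = 42.60 million years.

42.60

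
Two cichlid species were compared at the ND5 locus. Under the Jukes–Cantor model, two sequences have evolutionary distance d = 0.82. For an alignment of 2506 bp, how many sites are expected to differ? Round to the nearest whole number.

Invert JC69: p = (3/4)(1 − e^(−4d/3)) = 0.75 × (1 − e^(-1.093333)) = 0.75 × (1 − 0.335098) = 0.498677.
Expected differing sites = pL ≈ 0.498677 × 2506 = 1249.684562 ≈ 1250.

1250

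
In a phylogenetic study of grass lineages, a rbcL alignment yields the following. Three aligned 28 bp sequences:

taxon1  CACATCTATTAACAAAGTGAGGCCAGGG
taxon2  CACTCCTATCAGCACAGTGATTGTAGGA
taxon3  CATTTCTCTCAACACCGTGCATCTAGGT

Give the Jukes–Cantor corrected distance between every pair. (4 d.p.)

d(taxon1,taxon2) = 0.4850, d(taxon1,taxon3) = 0.5565, d(taxon2,taxon3) = 0.4197

taxon1–taxon2: 10/28 sites differ → p ≈ 0.357143, d = −0.75 ln(1 − 0.476191) = 0.484971 ≈ 0.4850.
taxon1–taxon3: 11/28 sites differ → p ≈ 0.392857, d = −0.75 ln(1 − 0.523809) = 0.556452 ≈ 0.5565.
taxon2–taxon3: 9/28 sites differ → p ≈ 0.321429, d = −0.75 ln(1 − 0.428572) = 0.419713 ≈ 0.4197.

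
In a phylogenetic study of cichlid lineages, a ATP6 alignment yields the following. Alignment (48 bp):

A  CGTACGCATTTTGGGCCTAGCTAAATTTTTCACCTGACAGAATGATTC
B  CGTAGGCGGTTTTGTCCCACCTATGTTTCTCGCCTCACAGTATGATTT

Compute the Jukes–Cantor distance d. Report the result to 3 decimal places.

0.369

The sequences differ at 14 of 48 sites, so p = 14/48 ≈ 0.291667.
d = −(3/4) ln(1 − 4p/3) = −0.75 ln(1 − 0.388889) = −0.75 ln(0.611111)
  = −0.75 × (-0.492477) = 0.369358 substitutions/site.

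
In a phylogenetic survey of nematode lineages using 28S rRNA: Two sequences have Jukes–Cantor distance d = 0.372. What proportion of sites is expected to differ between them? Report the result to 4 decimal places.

0.2933

p = (3/4)(1 − e^(−4d/3)) = 0.75 × (1 − e^(-0.496)) = 0.75 × (1 − 0.608962) = 0.293279.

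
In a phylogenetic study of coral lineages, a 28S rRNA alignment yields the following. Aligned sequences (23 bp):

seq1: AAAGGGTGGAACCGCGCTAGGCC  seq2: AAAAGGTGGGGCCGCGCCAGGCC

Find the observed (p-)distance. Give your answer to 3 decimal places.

0.174

The sequences differ at 4 of 23 positions (sites 4, 10, 11, 18).
p = 4/23 = 0.173913… ≈ 0.174 (to 3 d.p.).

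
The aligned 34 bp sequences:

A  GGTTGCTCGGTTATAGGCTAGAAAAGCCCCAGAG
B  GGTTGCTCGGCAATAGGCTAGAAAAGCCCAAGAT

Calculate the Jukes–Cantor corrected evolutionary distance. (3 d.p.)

The sequences differ at 4 of 34 sites (11, 12, 30, 34), so p = 4/34 ≈ 0.117647.
d = −(3/4) ln(1 − 4p/3) = −0.75 ln(1 − 0.156863) = −0.75 ln(0.843137)
  = −0.75 × (-0.170626) = 0.127970 substitutions/site.

0.128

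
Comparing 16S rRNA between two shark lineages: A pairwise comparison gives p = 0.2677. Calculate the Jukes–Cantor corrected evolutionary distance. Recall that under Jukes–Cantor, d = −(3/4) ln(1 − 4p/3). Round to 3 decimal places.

0.331

d = −(3/4) ln(1 − 4p/3) = −0.75 ln(1 − 0.356933) = −0.75 ln(0.643067)
  = −0.75 × (-0.441506) = 0.331130 substitutions/site.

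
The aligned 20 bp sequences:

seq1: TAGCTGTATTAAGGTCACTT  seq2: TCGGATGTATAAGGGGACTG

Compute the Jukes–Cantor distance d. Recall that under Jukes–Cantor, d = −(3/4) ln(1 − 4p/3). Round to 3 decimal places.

0.824

The sequences differ at 10 of 20 sites (2, 4, 5, 6, 7, 8, 9, 15, 16, 20), so p = 10/20 = 0.5.
d = −(3/4) ln(1 − 4p/3) = −0.75 ln(1 − 0.666667) = −0.75 ln(0.333333)
  = −0.75 × (-1.098613) = 0.823960 substitutions/site.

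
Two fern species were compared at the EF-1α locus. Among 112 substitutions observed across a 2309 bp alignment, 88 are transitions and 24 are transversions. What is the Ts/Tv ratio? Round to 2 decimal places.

3.67

R = 88/24 = 3.666666… ≈ 3.67 (to 2 d.p.).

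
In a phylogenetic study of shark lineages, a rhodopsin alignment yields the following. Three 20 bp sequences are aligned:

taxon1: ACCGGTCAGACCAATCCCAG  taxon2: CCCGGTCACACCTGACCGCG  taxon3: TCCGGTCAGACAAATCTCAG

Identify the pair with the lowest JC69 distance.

taxon1–taxon2: 7/20 differ, p = 0.350, d = 0.471.
taxon1–taxon3: 3/20 differ, p = 0.150, d = 0.167.
taxon2–taxon3: 9/20 differ, p = 0.450, d = 0.687.
The smallest distance is between taxon1 and taxon3.

taxon1 and taxon3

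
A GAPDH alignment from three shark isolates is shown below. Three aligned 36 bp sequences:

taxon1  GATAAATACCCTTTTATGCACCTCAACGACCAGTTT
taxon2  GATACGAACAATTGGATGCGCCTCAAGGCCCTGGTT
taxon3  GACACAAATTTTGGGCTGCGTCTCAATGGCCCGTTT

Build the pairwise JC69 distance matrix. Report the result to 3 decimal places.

d(taxon1,taxon2) = 0.441, d(taxon1,taxon3) = 0.608, d(taxon2,taxon3) = 0.441

taxon1–taxon2: 12/36 sites differ → p ≈ 0.333333, d = −0.75 ln(1 − 0.444444) = 0.440839 ≈ 0.441.
taxon1–taxon3: 15/36 sites differ → p ≈ 0.416667, d = −0.75 ln(1 − 0.555556) = 0.608198 ≈ 0.608.
taxon2–taxon3: 12/36 sites differ → p ≈ 0.333333, d = −0.75 ln(1 − 0.444444) = 0.440839 ≈ 0.441.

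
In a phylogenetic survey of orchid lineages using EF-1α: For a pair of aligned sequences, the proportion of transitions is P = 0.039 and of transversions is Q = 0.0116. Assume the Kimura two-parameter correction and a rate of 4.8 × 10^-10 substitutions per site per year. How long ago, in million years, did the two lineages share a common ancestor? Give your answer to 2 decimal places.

Under the Kimura two-parameter model, d = −½ ln(1 − 2P − Q) − ¼ ln(1 − 2Q).
1 − 2P − Q = 0.9104, giving −½ ln(0.9104) = 0.046936.
1 − 2Q = 0.9768, giving −¼ ln(0.9768) = 0.005868.
d = 0.046936 + 0.005868 = 0.052804.
Under a molecular clock d = 2μt, so t = d/(2μ) = 0.052804 / (2 × 4.8 × 10^-10) = 55.00 million years.

55.00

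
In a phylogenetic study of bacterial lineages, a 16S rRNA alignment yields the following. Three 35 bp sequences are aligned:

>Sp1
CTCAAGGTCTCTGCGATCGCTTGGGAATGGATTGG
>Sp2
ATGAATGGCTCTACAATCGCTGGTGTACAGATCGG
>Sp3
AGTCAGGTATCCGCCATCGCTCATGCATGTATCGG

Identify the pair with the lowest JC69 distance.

Sp1–Sp2: 12/35 differ, p = 0.343, d = 0.458.
Sp1–Sp3: 13/35 differ, p = 0.371, d = 0.513.
Sp2–Sp3: 15/35 differ, p = 0.429, d = 0.635.
The smallest distance is between Sp1 and Sp2.

Sp1 and Sp2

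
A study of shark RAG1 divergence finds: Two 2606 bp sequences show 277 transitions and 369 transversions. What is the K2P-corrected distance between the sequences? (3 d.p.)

P = 277/2606 ≈ 0.106293 and Q = 369/2606 ≈ 0.141596.
Under the Kimura two-parameter model, d = −½ ln(1 − 2P − Q) − ¼ ln(1 − 2Q).
1 − 2P − Q = 0.645818, giving −½ ln(0.645818) = 0.218619.
1 − 2Q = 0.716808, giving −¼ ln(0.716808) = 0.083237.
d = 0.218619 + 0.083237 = 0.301856.

0.302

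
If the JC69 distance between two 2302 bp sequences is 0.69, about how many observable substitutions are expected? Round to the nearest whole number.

Invert JC69: p = (3/4)(1 − e^(−4d/3)) = 0.75 × (1 − e^(-0.92)) = 0.75 × (1 − 0.398519) = 0.451111.
Expected differing sites = pL ≈ 0.451111 × 2302 = 1038.457522 ≈ 1038.

1038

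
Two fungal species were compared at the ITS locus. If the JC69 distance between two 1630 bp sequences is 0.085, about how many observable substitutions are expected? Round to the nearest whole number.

131

Invert JC69: p = (3/4)(1 − e^(−4d/3)) = 0.75 × (1 − e^(-0.113333)) = 0.75 × (1 − 0.892853) = 0.080360.
Expected differing sites = pL ≈ 0.080360 × 1630 = 130.9868 ≈ 131.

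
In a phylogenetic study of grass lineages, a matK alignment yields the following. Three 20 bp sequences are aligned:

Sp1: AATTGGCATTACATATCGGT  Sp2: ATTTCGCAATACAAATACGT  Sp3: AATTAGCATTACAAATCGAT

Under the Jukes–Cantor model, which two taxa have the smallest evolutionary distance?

Sp1–Sp2: 6/20 differ, p = 0.300, d = 0.383.
Sp1–Sp3: 3/20 differ, p = 0.150, d = 0.167.
Sp2–Sp3: 6/20 differ, p = 0.300, d = 0.383.
The smallest distance is between Sp1 and Sp3.

Sp1 and Sp3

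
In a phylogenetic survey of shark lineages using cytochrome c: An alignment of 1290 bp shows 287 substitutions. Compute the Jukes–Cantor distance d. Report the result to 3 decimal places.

p = 287/1290 ≈ 0.222481.
d = −(3/4) ln(1 − 4p/3) = −0.75 ln(1 − 0.296641) = −0.75 ln(0.703359)
  = −0.75 × (-0.351888) = 0.263916 substitutions/site.

0.264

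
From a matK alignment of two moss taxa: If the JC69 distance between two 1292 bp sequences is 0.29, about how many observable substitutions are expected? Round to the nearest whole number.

311

Invert JC69: p = (3/4)(1 − e^(−4d/3)) = 0.75 × (1 − e^(-0.386667)) = 0.75 × (1 − 0.679317) = 0.240512.
Expected differing sites = pL ≈ 0.240512 × 1292 = 310.741504 ≈ 311.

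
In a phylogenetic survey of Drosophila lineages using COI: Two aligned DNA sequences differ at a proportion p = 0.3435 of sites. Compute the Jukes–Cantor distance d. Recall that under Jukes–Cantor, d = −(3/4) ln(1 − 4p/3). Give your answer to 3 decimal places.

d = −(3/4) ln(1 − 4p/3) = −0.75 ln(1 − 0.458) = −0.75 ln(0.542)
  = −0.75 × (-0.612489) = 0.459367 substitutions/site.

0.459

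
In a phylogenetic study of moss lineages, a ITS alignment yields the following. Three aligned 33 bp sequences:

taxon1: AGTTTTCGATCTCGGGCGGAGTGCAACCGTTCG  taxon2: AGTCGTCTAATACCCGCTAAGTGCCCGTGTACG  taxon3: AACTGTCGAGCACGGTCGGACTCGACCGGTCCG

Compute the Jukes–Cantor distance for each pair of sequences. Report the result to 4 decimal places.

d(taxon1,taxon2) = 0.6987, d(taxon1,taxon3) = 0.4975, d(taxon2,taxon3) = 0.9745

taxon1–taxon2: 15/33 sites differ → p ≈ 0.454545, d = −0.75 ln(1 − 0.60606) = 0.698667 ≈ 0.6987.
taxon1–taxon3: 12/33 sites differ → p ≈ 0.363636, d = −0.75 ln(1 − 0.484848) = 0.497470 ≈ 0.4975.
taxon2–taxon3: 18/33 sites differ → p ≈ 0.545455, d = −0.75 ln(1 − 0.727273) = 0.974463 ≈ 0.9745.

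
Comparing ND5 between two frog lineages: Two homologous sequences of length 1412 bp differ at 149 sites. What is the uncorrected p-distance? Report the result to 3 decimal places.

p = 149/1412 = 0.105524… ≈ 0.106 (to 3 d.p.).

0.106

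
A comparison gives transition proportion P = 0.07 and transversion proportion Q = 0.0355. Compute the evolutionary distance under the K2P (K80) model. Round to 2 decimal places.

0.11

Under the Kimura two-parameter model, d = −½ ln(1 − 2P − Q) − ¼ ln(1 − 2Q).
1 − 2P − Q = 0.8245, giving −½ ln(0.8245) = 0.096489.
1 − 2Q = 0.929, giving −¼ ln(0.929) = 0.018412.
d = 0.096489 + 0.018412 = 0.114901.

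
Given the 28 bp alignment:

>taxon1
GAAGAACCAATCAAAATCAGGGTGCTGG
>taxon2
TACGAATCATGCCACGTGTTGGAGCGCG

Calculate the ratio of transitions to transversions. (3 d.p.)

Transitions are A↔G and C↔T; transversions are all other mismatches.
Transitions: 2. Transversions: 12.
R = 2/12 = 0.166666… ≈ 0.167 (to 3 d.p.).

0.167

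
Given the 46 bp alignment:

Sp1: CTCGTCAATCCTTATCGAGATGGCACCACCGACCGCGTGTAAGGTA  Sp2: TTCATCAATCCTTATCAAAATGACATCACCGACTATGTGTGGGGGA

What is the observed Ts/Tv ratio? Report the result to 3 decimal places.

Transitions are A↔G and C↔T; transversions are all other mismatches.
Transitions: 11. Transversions: 1.
R = 11/1 = 11.000.

11.000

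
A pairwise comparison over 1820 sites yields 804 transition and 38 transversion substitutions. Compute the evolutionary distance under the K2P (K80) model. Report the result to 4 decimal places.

1.1844

P = 804/1820 ≈ 0.441758 and Q = 38/1820 ≈ 0.020879.
Under the Kimura two-parameter model, d = −½ ln(1 − 2P − Q) − ¼ ln(1 − 2Q).
1 − 2P − Q = 0.095605, giving −½ ln(0.095605) = 1.173765.
1 − 2Q = 0.958242, giving −¼ ln(0.958242) = 0.010664.
d = 1.173765 + 0.010664 = 1.184429.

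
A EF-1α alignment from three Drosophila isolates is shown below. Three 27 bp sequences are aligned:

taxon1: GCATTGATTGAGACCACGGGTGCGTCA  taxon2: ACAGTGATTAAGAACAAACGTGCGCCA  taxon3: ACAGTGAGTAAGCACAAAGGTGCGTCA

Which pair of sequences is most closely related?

taxon2 and taxon3

taxon1–taxon2: 8/27 differ, p = 0.296, d = 0.377.
taxon1–taxon3: 8/27 differ, p = 0.296, d = 0.377.
taxon2–taxon3: 4/27 differ, p = 0.148, d = 0.165.
The smallest distance is between taxon2 and taxon3.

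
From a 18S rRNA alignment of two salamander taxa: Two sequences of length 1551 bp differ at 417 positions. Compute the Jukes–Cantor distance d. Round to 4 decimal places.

0.3329

p = 417/1551 ≈ 0.268859.
d = −(3/4) ln(1 − 4p/3) = −0.75 ln(1 − 0.358479) = −0.75 ln(0.641521)
  = −0.75 × (-0.443913) = 0.332935 substitutions/site.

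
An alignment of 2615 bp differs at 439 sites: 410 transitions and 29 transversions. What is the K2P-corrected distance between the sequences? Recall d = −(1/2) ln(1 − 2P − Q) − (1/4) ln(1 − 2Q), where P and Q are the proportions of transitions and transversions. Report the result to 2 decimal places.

0.20

P = 410/2615 ≈ 0.156788 and Q = 29/2615 ≈ 0.01109.
Under the Kimura two-parameter model, d = −½ ln(1 − 2P − Q) − ¼ ln(1 − 2Q).
1 − 2P − Q = 0.675334, giving −½ ln(0.675334) = 0.196274.
1 − 2Q = 0.97782, giving −¼ ln(0.97782) = 0.005607.
d = 0.196274 + 0.005607 = 0.201881.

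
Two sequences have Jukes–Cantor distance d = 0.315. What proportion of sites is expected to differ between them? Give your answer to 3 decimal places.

0.257

p = (3/4)(1 − e^(−4d/3)) = 0.75 × (1 − e^(-0.42)) = 0.75 × (1 − 0.657047) = 0.257215.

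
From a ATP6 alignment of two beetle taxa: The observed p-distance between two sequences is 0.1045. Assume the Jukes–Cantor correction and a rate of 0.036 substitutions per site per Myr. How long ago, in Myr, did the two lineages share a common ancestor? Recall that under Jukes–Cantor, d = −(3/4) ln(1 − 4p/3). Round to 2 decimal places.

d = −(3/4) ln(1 − 4p/3) = −0.75 ln(1 − 0.139333) = −0.75 ln(0.860667)
  = −0.75 × (-0.150048) = 0.112536 substitutions/site.
Under a molecular clock d = 2μt, so t = d/(2μ) = 0.112536 / (2 × 0.036) = 1.56 Myr.

1.56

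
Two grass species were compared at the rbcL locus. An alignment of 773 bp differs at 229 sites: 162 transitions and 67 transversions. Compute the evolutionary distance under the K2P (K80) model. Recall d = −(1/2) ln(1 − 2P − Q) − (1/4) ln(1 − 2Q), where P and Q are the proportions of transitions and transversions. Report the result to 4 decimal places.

0.4000

P = 162/773 ≈ 0.209573 and Q = 67/773 ≈ 0.086675.
Under the Kimura two-parameter model, d = −½ ln(1 − 2P − Q) − ¼ ln(1 − 2Q).
1 − 2P − Q = 0.494179, giving −½ ln(0.494179) = 0.352429.
1 − 2Q = 0.82665, giving −¼ ln(0.82665) = 0.047593.
d = 0.352429 + 0.047593 = 0.400022.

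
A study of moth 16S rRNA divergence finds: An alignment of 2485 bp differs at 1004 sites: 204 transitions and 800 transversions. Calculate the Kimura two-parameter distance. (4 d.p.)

P = 204/2485 ≈ 0.082093 and Q = 800/2485 ≈ 0.321932.
Under the Kimura two-parameter model, d = −½ ln(1 − 2P − Q) − ¼ ln(1 − 2Q).
1 − 2P − Q = 0.513882, giving −½ ln(0.513882) = 0.332881.
1 − 2Q = 0.356136, giving −¼ ln(0.356136) = 0.258111.
d = 0.332881 + 0.258111 = 0.590992.

0.5910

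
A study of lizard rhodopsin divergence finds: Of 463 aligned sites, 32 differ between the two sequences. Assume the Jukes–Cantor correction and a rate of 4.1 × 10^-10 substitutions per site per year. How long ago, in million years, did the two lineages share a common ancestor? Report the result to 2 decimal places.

p = 32/463 ≈ 0.069114.
d = −(3/4) ln(1 − 4p/3) = −0.75 ln(1 − 0.092152) = −0.75 ln(0.907848)
  = −0.75 × (-0.096678) = 0.072509 substitutions/site.
Under a molecular clock d = 2μt, so t = d/(2μ) = 0.072509 / (2 × 4.1 × 10^-10) = 88.43 million years.

88.43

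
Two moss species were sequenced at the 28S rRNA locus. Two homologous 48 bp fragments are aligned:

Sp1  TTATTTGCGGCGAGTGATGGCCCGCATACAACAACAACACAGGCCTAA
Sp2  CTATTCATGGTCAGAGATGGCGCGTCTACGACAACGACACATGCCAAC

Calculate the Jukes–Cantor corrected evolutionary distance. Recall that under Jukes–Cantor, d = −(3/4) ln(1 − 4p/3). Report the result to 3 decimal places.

0.404

The sequences differ at 15 of 48 sites, so p = 15/48 = 0.3125.
d = −(3/4) ln(1 − 4p/3) = −0.75 ln(1 − 0.416667) = −0.75 ln(0.583333)
  = −0.75 × (-0.538997) = 0.404248 substitutions/site.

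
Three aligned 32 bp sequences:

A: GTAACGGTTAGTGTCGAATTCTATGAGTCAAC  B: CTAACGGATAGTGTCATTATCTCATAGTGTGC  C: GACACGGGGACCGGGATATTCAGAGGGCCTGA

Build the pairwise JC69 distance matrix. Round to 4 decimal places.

d(A,B) = 0.5199, d(A,C) = 1.0397, d(B,C) = 1.0397

A–B: 12/32 sites differ → p = 0.375, d = −0.75 ln(1 − 0.5) = 0.519860 ≈ 0.5199.
A–C: 18/32 sites differ → p = 0.5625, d = −0.75 ln(1 − 0.75) = 1.039721 ≈ 1.0397.
B–C: 18/32 sites differ → p = 0.5625, d = −0.75 ln(1 − 0.75) = 1.039721 ≈ 1.0397.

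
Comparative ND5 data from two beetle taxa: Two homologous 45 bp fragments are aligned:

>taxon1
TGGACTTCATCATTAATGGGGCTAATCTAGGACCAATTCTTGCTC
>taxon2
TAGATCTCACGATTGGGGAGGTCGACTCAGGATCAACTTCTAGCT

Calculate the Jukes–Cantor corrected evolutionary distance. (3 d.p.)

0.858

The sequences differ at 23 of 45 sites, so p = 23/45 ≈ 0.511111.
d = −(3/4) ln(1 − 4p/3) = −0.75 ln(1 − 0.681481) = −0.75 ln(0.318519)
  = −0.75 × (-1.144073) = 0.858055 substitutions/site.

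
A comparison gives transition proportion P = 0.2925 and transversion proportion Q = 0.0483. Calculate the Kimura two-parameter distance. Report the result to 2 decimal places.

0.53

Under the Kimura two-parameter model, d = −½ ln(1 − 2P − Q) − ¼ ln(1 − 2Q).
1 − 2P − Q = 0.3667, giving −½ ln(0.3667) = 0.501606.
1 − 2Q = 0.9034, giving −¼ ln(0.9034) = 0.025397.
d = 0.501606 + 0.025397 = 0.527003.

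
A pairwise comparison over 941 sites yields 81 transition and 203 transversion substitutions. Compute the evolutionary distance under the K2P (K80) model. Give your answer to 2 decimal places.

0.39

P = 81/941 ≈ 0.086079 and Q = 203/941 ≈ 0.215728.
Under the Kimura two-parameter model, d = −½ ln(1 − 2P − Q) − ¼ ln(1 − 2Q).
1 − 2P − Q = 0.612114, giving −½ ln(0.612114) = 0.245418.
1 − 2Q = 0.568544, giving −¼ ln(0.568544) = 0.141169.
d = 0.245418 + 0.141169 = 0.386587.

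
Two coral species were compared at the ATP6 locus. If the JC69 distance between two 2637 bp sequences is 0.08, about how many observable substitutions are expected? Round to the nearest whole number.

Invert JC69: p = (3/4)(1 − e^(−4d/3)) = 0.75 × (1 − e^(-0.106667)) = 0.75 × (1 − 0.898825) = 0.075881.
Expected differing sites = pL ≈ 0.075881 × 2637 = 200.098197 ≈ 200.

200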